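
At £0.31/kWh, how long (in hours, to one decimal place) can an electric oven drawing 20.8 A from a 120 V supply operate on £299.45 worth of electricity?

Power = 20.8 A × 120 V = 2496 W = 2.496 kW
Energy available = £299.45 ÷ £0.31/kWh = 965.9677 kWh
Hours = 965.9677 kWh ÷ 2.496 kW = 387.0 h

387.0 h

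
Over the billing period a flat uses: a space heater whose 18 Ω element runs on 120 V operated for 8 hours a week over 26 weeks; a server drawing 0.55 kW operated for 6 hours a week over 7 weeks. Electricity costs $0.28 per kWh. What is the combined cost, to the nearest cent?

$53.06

space heater: Power = V²/R = 120²/18 = 800 W = 0.8 kW
space heater: Runtime = 8 h/week × 26 weeks = 208 h
space heater: 0.8 kW × 208 h = 166.4 kWh
server: Runtime = 6 h/week × 7 weeks = 42 h
server: 0.55 kW × 42 h = 23.1 kWh
Total energy = 189.5 kWh
Cost = 189.5 × $0.28 = $53.06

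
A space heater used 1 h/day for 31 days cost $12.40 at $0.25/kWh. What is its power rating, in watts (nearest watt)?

Energy = $12.40 ÷ $0.25/kWh = 49.6 kWh
Runtime = 1 h/day × 31 days = 31 h
Power = 49.6 kWh ÷ 31 h = 1.6 kW = 1600 W

1600 W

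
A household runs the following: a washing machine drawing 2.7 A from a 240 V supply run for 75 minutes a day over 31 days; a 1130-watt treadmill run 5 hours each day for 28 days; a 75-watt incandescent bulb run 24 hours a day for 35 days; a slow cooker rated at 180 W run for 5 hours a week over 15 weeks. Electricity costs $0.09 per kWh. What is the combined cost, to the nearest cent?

washing machine: Power = 2.7 A × 240 V = 648 W = 0.648 kW
washing machine: Runtime = 75 min × 31 = 2325 min = 38.75 h
washing machine: 0.648 kW × 38.75 h = 25.11 kWh
treadmill: Runtime = 5 h/day × 28 days = 140 h
treadmill: 1.13 kW × 140 h = 158.2 kWh
incandescent bulb: Runtime = 24 h × 35 = 840 h
incandescent bulb: 0.075 kW × 840 h = 63 kWh
slow cooker: Runtime = 5 h/week × 15 weeks = 75 h
slow cooker: 0.18 kW × 75 h = 13.5 kWh
Total energy = 259.81 kWh
Cost = 259.81 × $0.09 = $23.38

$23.38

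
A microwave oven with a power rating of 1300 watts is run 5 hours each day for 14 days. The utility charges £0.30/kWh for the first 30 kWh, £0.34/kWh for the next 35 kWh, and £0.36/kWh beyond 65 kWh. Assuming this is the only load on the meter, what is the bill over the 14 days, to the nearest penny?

Runtime = 5 h/day × 14 days = 70 h
Energy = 1.3 kW × 70 h = 91 kWh
Tier 1 (0–30 kWh): 30 × £0.30 = £9
Tier 2 (30–65 kWh): 35 × £0.34 = £11.9
Above 65 kWh: 26 × £0.36 = £9.36
Bill = £30.26

£30.26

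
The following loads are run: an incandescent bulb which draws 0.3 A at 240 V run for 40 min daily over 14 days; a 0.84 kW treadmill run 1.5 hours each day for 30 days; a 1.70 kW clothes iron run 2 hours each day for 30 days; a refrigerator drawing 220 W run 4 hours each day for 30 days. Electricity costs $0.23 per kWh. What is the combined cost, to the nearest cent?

$38.38

incandescent bulb: Power = 0.3 A × 240 V = 72 W = 0.072 kW
incandescent bulb: Runtime = 40 min × 14 = 560 min = 9.333333… h
incandescent bulb: 0.072 kW × 9.333333… h = 0.672 kWh
treadmill: Runtime = 1.5 h/day × 30 days = 45 h
treadmill: 0.84 kW × 45 h = 37.8 kWh
clothes iron: Runtime = 2 h/day × 30 days = 60 h
clothes iron: 1.7 kW × 60 h = 102 kWh
refrigerator: Runtime = 4 h/day × 30 days = 120 h
refrigerator: 0.22 kW × 120 h = 26.4 kWh
Total energy = 166.872 kWh
Cost = 166.872 × $0.23 = $38.38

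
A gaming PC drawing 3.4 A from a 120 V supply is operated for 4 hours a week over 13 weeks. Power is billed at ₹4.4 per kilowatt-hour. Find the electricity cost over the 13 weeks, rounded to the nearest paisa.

Power = 3.4 A × 120 V = 408 W = 0.408 kW
Runtime = 4 h/week × 13 weeks = 52 h
Energy = 0.408 kW × 52 h = 21.216 kWh
Cost = 21.216 kWh × ₹4.4/kWh = ₹93.35

₹93.35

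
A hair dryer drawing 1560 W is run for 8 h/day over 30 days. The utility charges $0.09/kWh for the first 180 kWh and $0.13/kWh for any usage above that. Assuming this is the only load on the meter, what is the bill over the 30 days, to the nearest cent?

Runtime = 8 h/day × 30 days = 240 h
Energy = 1.56 kW × 240 h = 374.4 kWh
Tier 1 (0–180 kWh): 180 × $0.09 = $16.2
Above 180 kWh: 194.4 × $0.13 = $25.272
Bill = $41.47

$41.47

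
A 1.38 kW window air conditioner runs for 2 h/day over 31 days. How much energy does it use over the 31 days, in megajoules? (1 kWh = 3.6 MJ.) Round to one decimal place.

308.0 MJ

Runtime = 2 h/day × 31 days = 62 h
Energy = 1.38 kW × 62 h = 85.56 kWh
= 85.56 × 3.6 MJ = 308.0 MJ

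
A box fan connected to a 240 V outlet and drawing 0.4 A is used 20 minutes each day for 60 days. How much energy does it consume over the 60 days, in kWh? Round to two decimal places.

1.92 kWh

Power = 0.4 A × 240 V = 96 W = 0.096 kW
Runtime = 20 min × 60 = 1200 min = 20 h
Energy = 0.096 kW × 20 h = 1.92 kWh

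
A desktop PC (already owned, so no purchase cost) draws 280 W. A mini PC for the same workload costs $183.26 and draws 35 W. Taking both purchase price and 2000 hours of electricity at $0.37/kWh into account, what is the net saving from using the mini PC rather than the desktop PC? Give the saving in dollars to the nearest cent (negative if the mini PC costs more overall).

desktop PC: $0.00 + (280/1000) kW × 2000 h × $0.37 = $0.00 + $207.2 = $207.2
mini PC: $183.26 + (35/1000) kW × 2000 h × $0.37 = $183.26 + $25.9 = $209.16
Saving = $207.2 − $209.16 = −$1.96

-$1.96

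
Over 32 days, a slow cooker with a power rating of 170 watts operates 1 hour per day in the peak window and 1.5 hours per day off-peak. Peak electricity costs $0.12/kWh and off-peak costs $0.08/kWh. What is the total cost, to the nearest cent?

Peak energy = 0.17 kW × 1 h × 32 = 5.44 kWh
Off-peak energy = 0.17 kW × 1.5 h × 32 = 8.16 kWh
Cost = 5.44 × $0.12 + 8.16 × $0.08 = $0.6528 + $0.6528 = $1.31

$1.31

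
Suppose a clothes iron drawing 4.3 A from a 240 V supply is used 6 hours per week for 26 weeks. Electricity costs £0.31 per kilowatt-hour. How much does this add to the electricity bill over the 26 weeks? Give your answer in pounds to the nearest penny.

Power = 4.3 A × 240 V = 1032 W = 1.032 kW
Runtime = 6 h/week × 26 weeks = 156 h
Energy = 1.032 kW × 156 h = 160.992 kWh
Cost = 160.992 kWh × £0.31/kWh = £49.91

£49.91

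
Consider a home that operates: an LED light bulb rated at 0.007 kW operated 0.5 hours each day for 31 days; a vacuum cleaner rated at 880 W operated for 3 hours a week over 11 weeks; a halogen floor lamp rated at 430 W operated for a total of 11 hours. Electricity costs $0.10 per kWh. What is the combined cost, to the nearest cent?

LED light bulb: Runtime = 0.5 h/day × 31 days = 15.5 h
LED light bulb: 0.007 kW × 15.5 h = 0.1085 kWh
vacuum cleaner: Runtime = 3 h/week × 11 weeks = 33 h
vacuum cleaner: 0.88 kW × 33 h = 29.04 kWh
halogen floor lamp: 0.43 kW × 11 h = 4.73 kWh
Total energy = 33.8785 kWh
Cost = 33.8785 × $0.10 = $3.39

$3.39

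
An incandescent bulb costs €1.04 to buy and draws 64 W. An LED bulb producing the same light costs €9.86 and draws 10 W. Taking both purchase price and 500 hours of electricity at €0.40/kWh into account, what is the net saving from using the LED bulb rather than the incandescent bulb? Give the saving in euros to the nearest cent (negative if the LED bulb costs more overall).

€1.98

incandescent bulb: €1.04 + (64/1000) kW × 500 h × €0.40 = €1.04 + €12.8 = €13.84
LED bulb: €9.86 + (10/1000) kW × 500 h × €0.40 = €9.86 + €2 = €11.86
Saving = €13.84 − €11.86 = €1.98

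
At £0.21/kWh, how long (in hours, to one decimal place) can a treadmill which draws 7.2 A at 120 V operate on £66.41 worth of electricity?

366.0 h

Power = 7.2 A × 120 V = 864 W = 0.864 kW
Energy available = £66.41 ÷ £0.21/kWh = 316.2381 kWh
Hours = 316.2381 kWh ÷ 0.864 kW = 366.0 h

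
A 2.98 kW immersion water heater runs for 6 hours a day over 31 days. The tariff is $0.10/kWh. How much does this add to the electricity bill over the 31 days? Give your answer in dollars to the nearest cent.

$55.43

Runtime = 6 h/day × 31 days = 186 h
Energy = 2.98 kW × 186 h = 554.28 kWh
Cost = 554.28 kWh × $0.10/kWh = $55.43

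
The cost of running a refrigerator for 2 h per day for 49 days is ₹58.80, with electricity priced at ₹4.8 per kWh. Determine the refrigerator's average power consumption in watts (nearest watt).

Energy = ₹58.80 ÷ ₹4.8/kWh = 12.25 kWh
Runtime = 2 h/day × 49 days = 98 h
Power = 12.25 kWh ÷ 98 h = 0.125 kW = 125 W

125 W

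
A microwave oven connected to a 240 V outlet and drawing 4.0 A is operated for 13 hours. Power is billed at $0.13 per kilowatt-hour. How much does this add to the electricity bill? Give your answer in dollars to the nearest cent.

$1.62

Power = 4.0 A × 240 V = 960 W = 0.96 kW
Energy = 0.96 kW × 13 h = 12.48 kWh
Cost = 12.48 kWh × $0.13/kWh = $1.62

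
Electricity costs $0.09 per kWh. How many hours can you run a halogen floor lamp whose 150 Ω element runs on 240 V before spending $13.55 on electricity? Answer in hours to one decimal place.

Power = V²/R = 240²/150 = 384 W = 0.384 kW
Energy available = $13.55 ÷ $0.09/kWh = 150.5556 kWh
Hours = 150.5556 kWh ÷ 0.384 kW = 392.1 h

392.1 h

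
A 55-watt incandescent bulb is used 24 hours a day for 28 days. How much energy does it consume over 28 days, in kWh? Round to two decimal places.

36.96 kWh

Runtime = 24 h × 28 = 672 h
Energy = 0.055 kW × 672 h = 36.96 kWh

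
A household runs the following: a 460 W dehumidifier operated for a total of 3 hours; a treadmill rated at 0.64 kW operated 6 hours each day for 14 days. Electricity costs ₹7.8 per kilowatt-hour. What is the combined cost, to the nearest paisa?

dehumidifier: 0.46 kW × 3 h = 1.38 kWh
treadmill: Runtime = 6 h/day × 14 days = 84 h
treadmill: 0.64 kW × 84 h = 53.76 kWh
Total energy = 55.14 kWh
Cost = 55.14 × ₹7.8 = ₹430.09

₹430.09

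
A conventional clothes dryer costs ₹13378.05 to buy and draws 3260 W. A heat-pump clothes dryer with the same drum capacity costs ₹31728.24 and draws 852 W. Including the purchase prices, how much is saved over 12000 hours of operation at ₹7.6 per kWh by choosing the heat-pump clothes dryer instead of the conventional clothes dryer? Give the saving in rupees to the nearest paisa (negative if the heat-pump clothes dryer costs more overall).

conventional clothes dryer: ₹13378.05 + (3260/1000) kW × 12000 h × ₹7.6 = ₹13378.05 + ₹297312 = ₹310690.05
heat-pump clothes dryer: ₹31728.24 + (852/1000) kW × 12000 h × ₹7.6 = ₹31728.24 + ₹77702.4 = ₹109430.64
Saving = ₹310690.05 − ₹109430.64 = ₹201259.41

₹201259.41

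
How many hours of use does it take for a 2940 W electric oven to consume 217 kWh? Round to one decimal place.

73.8 h

Hours = 217 kWh ÷ 2.94 kW = 73.8 h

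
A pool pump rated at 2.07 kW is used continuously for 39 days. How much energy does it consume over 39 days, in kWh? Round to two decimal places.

1937.52 kWh

Runtime = 24 h × 39 = 936 h
Energy = 2.07 kW × 936 h = 1937.52 kWh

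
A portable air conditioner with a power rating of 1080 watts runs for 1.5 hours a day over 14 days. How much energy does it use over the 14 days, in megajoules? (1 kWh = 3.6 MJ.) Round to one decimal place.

81.6 MJ

Runtime = 1.5 h/day × 14 days = 21 h
Energy = 1.08 kW × 21 h = 22.68 kWh
= 22.68 × 3.6 MJ = 81.6 MJ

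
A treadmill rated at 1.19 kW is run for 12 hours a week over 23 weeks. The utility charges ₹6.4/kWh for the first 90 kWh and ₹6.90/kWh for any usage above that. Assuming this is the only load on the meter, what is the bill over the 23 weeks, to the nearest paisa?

₹2221.24

Runtime = 12 h/week × 23 weeks = 276 h
Energy = 1.19 kW × 276 h = 328.44 kWh
Tier 1 (0–90 kWh): 90 × ₹6.4 = ₹576
Above 90 kWh: 238.44 × ₹6.90 = ₹1645.236
Bill = ₹2221.24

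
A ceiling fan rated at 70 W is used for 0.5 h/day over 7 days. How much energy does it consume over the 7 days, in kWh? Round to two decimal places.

0.25 kWh

Runtime = 0.5 h/day × 7 days = 3.5 h
Energy = 0.07 kW × 3.5 h = 0.245 kWh ≈ 0.25 kWh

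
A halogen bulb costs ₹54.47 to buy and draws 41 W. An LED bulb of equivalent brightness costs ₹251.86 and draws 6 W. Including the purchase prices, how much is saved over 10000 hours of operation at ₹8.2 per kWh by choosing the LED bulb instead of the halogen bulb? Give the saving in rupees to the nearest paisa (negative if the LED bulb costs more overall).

halogen bulb: ₹54.47 + (41/1000) kW × 10000 h × ₹8.2 = ₹54.47 + ₹3362 = ₹3416.47
LED bulb: ₹251.86 + (6/1000) kW × 10000 h × ₹8.2 = ₹251.86 + ₹492 = ₹743.86
Saving = ₹3416.47 − ₹743.86 = ₹2672.61

₹2672.61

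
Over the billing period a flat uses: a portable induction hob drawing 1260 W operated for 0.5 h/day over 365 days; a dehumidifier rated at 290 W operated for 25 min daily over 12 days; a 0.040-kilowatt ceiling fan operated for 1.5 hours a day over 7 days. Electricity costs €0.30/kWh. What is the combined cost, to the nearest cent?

portable induction hob: Runtime = 0.5 h/day × 365 days = 182.5 h
portable induction hob: 1.26 kW × 182.5 h = 229.95 kWh
dehumidifier: Runtime = 25 min × 12 = 300 min = 5 h
dehumidifier: 0.29 kW × 5 h = 1.45 kWh
ceiling fan: Runtime = 1.5 h/day × 7 days = 10.5 h
ceiling fan: 0.04 kW × 10.5 h = 0.42 kWh
Total energy = 231.82 kWh
Cost = 231.82 × €0.30 = €69.55

€69.55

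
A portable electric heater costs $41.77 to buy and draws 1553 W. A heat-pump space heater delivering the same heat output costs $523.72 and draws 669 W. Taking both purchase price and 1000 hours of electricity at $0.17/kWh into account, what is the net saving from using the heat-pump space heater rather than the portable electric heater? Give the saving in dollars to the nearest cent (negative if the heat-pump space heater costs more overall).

-$331.67

portable electric heater: $41.77 + (1553/1000) kW × 1000 h × $0.17 = $41.77 + $264.01 = $305.78
heat-pump space heater: $523.72 + (669/1000) kW × 1000 h × $0.17 = $523.72 + $113.73 = $637.45
Saving = $305.78 − $637.45 = −$331.67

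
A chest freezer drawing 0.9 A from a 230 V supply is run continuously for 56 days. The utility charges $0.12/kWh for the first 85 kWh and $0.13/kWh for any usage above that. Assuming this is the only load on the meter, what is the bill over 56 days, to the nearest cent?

$35.32

Power = 0.9 A × 230 V = 207 W = 0.207 kW
Runtime = 24 h × 56 = 1344 h
Energy = 0.207 kW × 1344 h = 278.208 kWh
Tier 1 (0–85 kWh): 85 × $0.12 = $10.2
Above 85 kWh: 193.208 × $0.13 = $25.11704
Bill = $35.32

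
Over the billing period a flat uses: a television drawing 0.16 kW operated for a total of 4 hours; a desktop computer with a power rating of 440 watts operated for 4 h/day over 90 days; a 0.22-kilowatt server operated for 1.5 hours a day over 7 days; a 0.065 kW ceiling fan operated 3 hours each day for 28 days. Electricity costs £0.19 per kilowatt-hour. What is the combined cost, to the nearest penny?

£31.69

television: 0.16 kW × 4 h = 0.64 kWh
desktop computer: Runtime = 4 h/day × 90 days = 360 h
desktop computer: 0.44 kW × 360 h = 158.4 kWh
server: Runtime = 1.5 h/day × 7 days = 10.5 h
server: 0.22 kW × 10.5 h = 2.31 kWh
ceiling fan: Runtime = 3 h/day × 28 days = 84 h
ceiling fan: 0.065 kW × 84 h = 5.46 kWh
Total energy = 166.81 kWh
Cost = 166.81 × £0.19 = £31.69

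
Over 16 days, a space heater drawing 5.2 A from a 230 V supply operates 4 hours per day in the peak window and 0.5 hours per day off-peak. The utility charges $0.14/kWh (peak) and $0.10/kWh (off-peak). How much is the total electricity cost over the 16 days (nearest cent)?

$11.67

Power = 5.2 A × 230 V = 1196 W = 1.196 kW
Peak energy = 1.196 kW × 4 h × 16 = 76.544 kWh
Off-peak energy = 1.196 kW × 0.5 h × 16 = 9.568 kWh
Cost = 76.544 × $0.14 + 9.568 × $0.10 = $10.71616 + $0.9568 = $11.67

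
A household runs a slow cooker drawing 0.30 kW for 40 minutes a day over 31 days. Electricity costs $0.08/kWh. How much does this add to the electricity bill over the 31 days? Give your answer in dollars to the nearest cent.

Runtime = 40 min × 31 = 1240 min = 20.666666… h
Energy = 0.3 kW × 20.666666… h = 6.2 kWh
Cost = 6.2 kWh × $0.08/kWh = $0.50

$0.50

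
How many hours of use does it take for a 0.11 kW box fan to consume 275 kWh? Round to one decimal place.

Hours = 275 kWh ÷ 0.11 kW = 2500.0 h

2500.0 h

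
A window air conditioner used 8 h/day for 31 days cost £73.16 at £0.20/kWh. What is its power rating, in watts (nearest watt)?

1475 W

Energy = £73.16 ÷ £0.20/kWh = 365.8 kWh
Runtime = 8 h/day × 31 days = 248 h
Power = 365.8 kWh ÷ 248 h = 1.475 kW = 1475 W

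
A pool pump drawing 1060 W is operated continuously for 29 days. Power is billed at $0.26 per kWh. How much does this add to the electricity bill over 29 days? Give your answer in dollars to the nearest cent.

Runtime = 24 h × 29 = 696 h
Energy = 1.06 kW × 696 h = 737.76 kWh
Cost = 737.76 kWh × $0.26/kWh = $191.82

$191.82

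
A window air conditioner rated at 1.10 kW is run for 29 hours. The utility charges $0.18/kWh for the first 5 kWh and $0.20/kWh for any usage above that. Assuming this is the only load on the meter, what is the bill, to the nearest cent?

Energy = 1.1 kW × 29 h = 31.9 kWh
Tier 1 (0–5 kWh): 5 × $0.18 = $0.9
Above 5 kWh: 26.9 × $0.20 = $5.38
Bill = $6.28

$6.28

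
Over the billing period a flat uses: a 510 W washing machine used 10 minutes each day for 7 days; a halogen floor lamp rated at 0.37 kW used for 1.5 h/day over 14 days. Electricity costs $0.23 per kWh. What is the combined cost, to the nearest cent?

washing machine: Runtime = 10 min × 7 = 70 min = 1.166666… h
washing machine: 0.51 kW × 1.166666… h = 0.595 kWh
halogen floor lamp: Runtime = 1.5 h/day × 14 days = 21 h
halogen floor lamp: 0.37 kW × 21 h = 7.77 kWh
Total energy = 8.365 kWh
Cost = 8.365 × $0.23 = $1.92

$1.92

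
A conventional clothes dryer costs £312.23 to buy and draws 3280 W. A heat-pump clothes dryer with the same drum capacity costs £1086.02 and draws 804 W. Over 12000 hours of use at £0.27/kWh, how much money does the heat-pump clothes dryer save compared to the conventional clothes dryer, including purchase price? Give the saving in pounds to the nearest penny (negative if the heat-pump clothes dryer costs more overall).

£7248.45

conventional clothes dryer: £312.23 + (3280/1000) kW × 12000 h × £0.27 = £312.23 + £10627.2 = £10939.43
heat-pump clothes dryer: £1086.02 + (804/1000) kW × 12000 h × £0.27 = £1086.02 + £2604.96 = £3690.98
Saving = £10939.43 − £3690.98 = £7248.45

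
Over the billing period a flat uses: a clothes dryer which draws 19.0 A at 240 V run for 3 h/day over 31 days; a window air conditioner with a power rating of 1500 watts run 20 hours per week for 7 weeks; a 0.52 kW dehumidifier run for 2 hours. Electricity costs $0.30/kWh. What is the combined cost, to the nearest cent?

$190.54

clothes dryer: Power = 19.0 A × 240 V = 4560 W = 4.56 kW
clothes dryer: Runtime = 3 h/day × 31 days = 93 h
clothes dryer: 4.56 kW × 93 h = 424.08 kWh
window air conditioner: Runtime = 20 h/week × 7 weeks = 140 h
window air conditioner: 1.5 kW × 140 h = 210 kWh
dehumidifier: 0.52 kW × 2 h = 1.04 kWh
Total energy = 635.12 kWh
Cost = 635.12 × $0.30 = $190.54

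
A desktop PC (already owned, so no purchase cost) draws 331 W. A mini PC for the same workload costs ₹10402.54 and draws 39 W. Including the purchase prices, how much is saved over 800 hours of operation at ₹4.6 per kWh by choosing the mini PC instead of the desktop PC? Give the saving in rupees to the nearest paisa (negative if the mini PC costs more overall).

desktop PC: ₹0.00 + (331/1000) kW × 800 h × ₹4.6 = ₹0.00 + ₹1218.08 = ₹1218.08
mini PC: ₹10402.54 + (39/1000) kW × 800 h × ₹4.6 = ₹10402.54 + ₹143.52 = ₹10546.06
Saving = ₹1218.08 − ₹10546.06 = −₹9327.98

-₹9327.98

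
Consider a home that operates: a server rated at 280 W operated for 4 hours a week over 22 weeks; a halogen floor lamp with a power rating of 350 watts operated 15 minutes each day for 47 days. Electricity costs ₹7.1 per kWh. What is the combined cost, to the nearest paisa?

₹204.14

server: Runtime = 4 h/week × 22 weeks = 88 h
server: 0.28 kW × 88 h = 24.64 kWh
halogen floor lamp: Runtime = 15 min × 47 = 705 min = 11.75 h
halogen floor lamp: 0.35 kW × 11.75 h = 4.1125 kWh
Total energy = 28.7525 kWh
Cost = 28.7525 × ₹7.1 = ₹204.14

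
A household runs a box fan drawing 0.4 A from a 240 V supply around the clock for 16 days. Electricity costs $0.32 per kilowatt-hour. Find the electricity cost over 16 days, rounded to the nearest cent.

$11.80

Power = 0.4 A × 240 V = 96 W = 0.096 kW
Runtime = 24 h × 16 = 384 h
Energy = 0.096 kW × 384 h = 36.864 kWh
Cost = 36.864 kWh × $0.32/kWh = $11.80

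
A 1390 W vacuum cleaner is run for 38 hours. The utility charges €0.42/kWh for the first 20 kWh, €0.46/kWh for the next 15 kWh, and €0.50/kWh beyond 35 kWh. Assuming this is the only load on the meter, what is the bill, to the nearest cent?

€24.21

Energy = 1.39 kW × 38 h = 52.82 kWh
Tier 1 (0–20 kWh): 20 × €0.42 = €8.4
Tier 2 (20–35 kWh): 15 × €0.46 = €6.9
Above 35 kWh: 17.82 × €0.50 = €8.91
Bill = €24.21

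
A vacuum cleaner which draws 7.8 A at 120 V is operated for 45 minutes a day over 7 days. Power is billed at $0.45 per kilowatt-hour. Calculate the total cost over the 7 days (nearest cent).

Power = 7.8 A × 120 V = 936 W = 0.936 kW
Runtime = 45 min × 7 = 315 min = 5.25 h
Energy = 0.936 kW × 5.25 h = 4.914 kWh
Cost = 4.914 kWh × $0.45/kWh = $2.21

$2.21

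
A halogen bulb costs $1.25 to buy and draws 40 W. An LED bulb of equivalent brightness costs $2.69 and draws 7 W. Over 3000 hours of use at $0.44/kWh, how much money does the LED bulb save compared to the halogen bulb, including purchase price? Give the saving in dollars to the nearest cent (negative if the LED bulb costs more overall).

halogen bulb: $1.25 + (40/1000) kW × 3000 h × $0.44 = $1.25 + $52.8 = $54.05
LED bulb: $2.69 + (7/1000) kW × 3000 h × $0.44 = $2.69 + $9.24 = $11.93
Saving = $54.05 − $11.93 = $42.12

$42.12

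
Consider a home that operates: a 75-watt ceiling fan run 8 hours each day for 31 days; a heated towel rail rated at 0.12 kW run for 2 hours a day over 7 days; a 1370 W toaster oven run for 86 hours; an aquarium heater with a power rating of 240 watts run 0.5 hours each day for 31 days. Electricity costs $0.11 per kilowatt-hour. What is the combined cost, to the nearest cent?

$15.60

ceiling fan: Runtime = 8 h/day × 31 days = 248 h
ceiling fan: 0.075 kW × 248 h = 18.6 kWh
heated towel rail: Runtime = 2 h/day × 7 days = 14 h
heated towel rail: 0.12 kW × 14 h = 1.68 kWh
toaster oven: 1.37 kW × 86 h = 117.82 kWh
aquarium heater: Runtime = 0.5 h/day × 31 days = 15.5 h
aquarium heater: 0.24 kW × 15.5 h = 3.72 kWh
Total energy = 141.82 kWh
Cost = 141.82 × $0.11 = $15.60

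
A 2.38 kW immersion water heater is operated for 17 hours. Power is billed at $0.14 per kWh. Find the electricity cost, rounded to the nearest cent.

Energy = 2.38 kW × 17 h = 40.46 kWh
Cost = 40.46 kWh × $0.14/kWh = $5.66

$5.66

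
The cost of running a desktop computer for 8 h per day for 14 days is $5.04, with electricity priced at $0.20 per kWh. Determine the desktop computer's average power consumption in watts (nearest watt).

225 W

Energy = $5.04 ÷ $0.20/kWh = 25.2 kWh
Runtime = 8 h/day × 14 days = 112 h
Power = 25.2 kWh ÷ 112 h = 0.225 kW = 225 W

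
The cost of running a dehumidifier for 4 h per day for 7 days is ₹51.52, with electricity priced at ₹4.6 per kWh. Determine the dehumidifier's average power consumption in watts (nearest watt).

Energy = ₹51.52 ÷ ₹4.6/kWh = 11.2 kWh
Runtime = 4 h/day × 7 days = 28 h
Power = 11.2 kWh ÷ 28 h = 0.4 kW = 400 W

400 W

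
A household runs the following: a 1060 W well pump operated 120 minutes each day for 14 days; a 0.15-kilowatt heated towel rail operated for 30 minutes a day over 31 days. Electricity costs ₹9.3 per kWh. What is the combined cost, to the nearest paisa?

₹297.65

well pump: Runtime = 120 min × 14 = 1680 min = 28 h
well pump: 1.06 kW × 28 h = 29.68 kWh
heated towel rail: Runtime = 30 min × 31 = 930 min = 15.5 h
heated towel rail: 0.15 kW × 15.5 h = 2.325 kWh
Total energy = 32.005 kWh
Cost = 32.005 × ₹9.3 = ₹297.65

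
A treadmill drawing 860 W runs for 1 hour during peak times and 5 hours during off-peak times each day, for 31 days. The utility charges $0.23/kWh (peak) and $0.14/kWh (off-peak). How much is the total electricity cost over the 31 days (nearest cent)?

$24.79

Peak energy = 0.86 kW × 1 h × 31 = 26.66 kWh
Off-peak energy = 0.86 kW × 5 h × 31 = 133.3 kWh
Cost = 26.66 × $0.23 + 133.3 × $0.14 = $6.1318 + $18.662 = $24.79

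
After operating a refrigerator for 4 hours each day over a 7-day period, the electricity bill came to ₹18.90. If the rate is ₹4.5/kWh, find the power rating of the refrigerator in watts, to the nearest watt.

150 W

Energy = ₹18.90 ÷ ₹4.5/kWh = 4.2 kWh
Runtime = 4 h/day × 7 days = 28 h
Power = 4.2 kWh ÷ 28 h = 0.15 kW = 150 W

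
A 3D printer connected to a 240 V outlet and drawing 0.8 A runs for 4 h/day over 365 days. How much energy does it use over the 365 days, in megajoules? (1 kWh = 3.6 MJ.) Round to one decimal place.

Power = 0.8 A × 240 V = 192 W = 0.192 kW
Runtime = 4 h/day × 365 days = 1460 h
Energy = 0.192 kW × 1460 h = 280.32 kWh
= 280.32 × 3.6 MJ = 1009.2 MJ

1009.2 MJ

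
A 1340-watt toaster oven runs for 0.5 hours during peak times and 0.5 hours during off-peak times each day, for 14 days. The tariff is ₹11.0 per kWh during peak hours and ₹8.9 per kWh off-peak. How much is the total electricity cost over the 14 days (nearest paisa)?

₹186.66

Peak energy = 1.34 kW × 0.5 h × 14 = 9.38 kWh
Off-peak energy = 1.34 kW × 0.5 h × 14 = 9.38 kWh
Cost = 9.38 × ₹11.0 + 9.38 × ₹8.9 = ₹103.18 + ₹83.482 = ₹186.66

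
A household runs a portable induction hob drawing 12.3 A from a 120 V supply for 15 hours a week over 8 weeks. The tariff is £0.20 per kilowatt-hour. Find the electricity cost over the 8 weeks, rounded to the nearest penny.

£35.42

Power = 12.3 A × 120 V = 1476 W = 1.476 kW
Runtime = 15 h/week × 8 weeks = 120 h
Energy = 1.476 kW × 120 h = 177.12 kWh
Cost = 177.12 kWh × £0.20/kWh = £35.42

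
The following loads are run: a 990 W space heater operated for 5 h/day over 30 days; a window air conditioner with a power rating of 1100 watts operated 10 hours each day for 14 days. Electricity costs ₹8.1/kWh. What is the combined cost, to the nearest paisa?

₹2450.25

space heater: Runtime = 5 h/day × 30 days = 150 h
space heater: 0.99 kW × 150 h = 148.5 kWh
window air conditioner: Runtime = 10 h/day × 14 days = 140 h
window air conditioner: 1.1 kW × 140 h = 154 kWh
Total energy = 302.5 kWh
Cost = 302.5 × ₹8.1 = ₹2450.25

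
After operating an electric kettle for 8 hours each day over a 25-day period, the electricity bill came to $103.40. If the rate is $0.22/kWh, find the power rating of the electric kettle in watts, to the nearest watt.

Energy = $103.40 ÷ $0.22/kWh = 470 kWh
Runtime = 8 h/day × 25 days = 200 h
Power = 470 kWh ÷ 200 h = 2.35 kW = 2350 W

2350 W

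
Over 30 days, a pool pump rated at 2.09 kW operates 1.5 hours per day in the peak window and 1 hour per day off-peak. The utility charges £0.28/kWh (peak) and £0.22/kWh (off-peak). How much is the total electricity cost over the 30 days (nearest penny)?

£40.13

Peak energy = 2.09 kW × 1.5 h × 30 = 94.05 kWh
Off-peak energy = 2.09 kW × 1 h × 30 = 62.7 kWh
Cost = 94.05 × £0.28 + 62.7 × £0.22 = £26.334 + £13.794 = £40.13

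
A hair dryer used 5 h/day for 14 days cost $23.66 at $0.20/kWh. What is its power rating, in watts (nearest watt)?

1690 W

Energy = $23.66 ÷ $0.20/kWh = 118.3 kWh
Runtime = 5 h/day × 14 days = 70 h
Power = 118.3 kWh ÷ 70 h = 1.69 kW = 1690 W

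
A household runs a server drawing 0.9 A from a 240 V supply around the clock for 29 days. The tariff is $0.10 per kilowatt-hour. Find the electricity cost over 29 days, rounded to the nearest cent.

$15.03

Power = 0.9 A × 240 V = 216 W = 0.216 kW
Runtime = 24 h × 29 = 696 h
Energy = 0.216 kW × 696 h = 150.336 kWh
Cost = 150.336 kWh × $0.10/kWh = $15.03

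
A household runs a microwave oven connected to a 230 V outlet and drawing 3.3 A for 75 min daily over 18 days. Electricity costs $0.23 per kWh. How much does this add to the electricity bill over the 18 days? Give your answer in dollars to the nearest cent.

$3.93

Power = 3.3 A × 230 V = 759 W = 0.759 kW
Runtime = 75 min × 18 = 1350 min = 22.5 h
Energy = 0.759 kW × 22.5 h = 17.0775 kWh
Cost = 17.0775 kWh × $0.23/kWh = $3.93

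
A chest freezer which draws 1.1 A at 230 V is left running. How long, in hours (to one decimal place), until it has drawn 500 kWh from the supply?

1976.3 h

Power = 1.1 A × 230 V = 253 W = 0.253 kW
Hours = 500 kWh ÷ 0.253 kW = 1976.3 h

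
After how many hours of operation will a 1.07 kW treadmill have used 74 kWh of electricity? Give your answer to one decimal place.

Hours = 74 kWh ÷ 1.07 kW = 69.2 h

69.2 h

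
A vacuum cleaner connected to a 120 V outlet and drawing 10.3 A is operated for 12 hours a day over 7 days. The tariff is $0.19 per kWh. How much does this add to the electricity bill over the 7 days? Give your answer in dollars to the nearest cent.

$19.73

Power = 10.3 A × 120 V = 1236 W = 1.236 kW
Runtime = 12 h/day × 7 days = 84 h
Energy = 1.236 kW × 84 h = 103.824 kWh
Cost = 103.824 kWh × $0.19/kWh = $19.73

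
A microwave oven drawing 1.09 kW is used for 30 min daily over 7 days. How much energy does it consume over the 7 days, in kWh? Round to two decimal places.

3.82 kWh

Runtime = 30 min × 7 = 210 min = 3.5 h
Energy = 1.09 kW × 3.5 h = 3.815 kWh ≈ 3.82 kWh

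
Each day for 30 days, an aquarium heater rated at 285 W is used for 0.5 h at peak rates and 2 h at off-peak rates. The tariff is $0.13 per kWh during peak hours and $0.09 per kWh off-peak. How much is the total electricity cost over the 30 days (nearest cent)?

Peak energy = 0.285 kW × 0.5 h × 30 = 4.275 kWh
Off-peak energy = 0.285 kW × 2 h × 30 = 17.1 kWh
Cost = 4.275 × $0.13 + 17.1 × $0.09 = $0.55575 + $1.539 = $2.09

$2.09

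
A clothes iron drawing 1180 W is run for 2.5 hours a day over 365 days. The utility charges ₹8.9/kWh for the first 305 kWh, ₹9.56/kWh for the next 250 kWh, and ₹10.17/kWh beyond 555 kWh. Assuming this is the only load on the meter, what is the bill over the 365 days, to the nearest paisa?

Runtime = 2.5 h/day × 365 days = 912.5 h
Energy = 1.18 kW × 912.5 h = 1076.75 kWh
Tier 1 (0–305 kWh): 305 × ₹8.9 = ₹2714.5
Tier 2 (305–555 kWh): 250 × ₹9.56 = ₹2390
Above 555 kWh: 521.75 × ₹10.17 = ₹5306.1975
Bill = ₹10410.70

₹10410.70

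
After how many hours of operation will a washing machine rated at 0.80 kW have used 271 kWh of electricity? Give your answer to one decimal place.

Hours = 271 kWh ÷ 0.8 kW = 338.8 h

338.8 h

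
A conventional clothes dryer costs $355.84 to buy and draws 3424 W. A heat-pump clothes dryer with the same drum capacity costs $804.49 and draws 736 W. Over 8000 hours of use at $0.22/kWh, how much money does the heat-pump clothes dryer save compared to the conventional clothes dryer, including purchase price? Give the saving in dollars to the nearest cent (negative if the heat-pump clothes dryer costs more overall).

$4282.23

conventional clothes dryer: $355.84 + (3424/1000) kW × 8000 h × $0.22 = $355.84 + $6026.24 = $6382.08
heat-pump clothes dryer: $804.49 + (736/1000) kW × 8000 h × $0.22 = $804.49 + $1295.36 = $2099.85
Saving = $6382.08 − $2099.85 = $4282.23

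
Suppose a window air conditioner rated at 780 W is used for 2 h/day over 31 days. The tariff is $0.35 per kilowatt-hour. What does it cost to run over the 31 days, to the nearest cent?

$16.93

Runtime = 2 h/day × 31 days = 62 h
Energy = 0.78 kW × 62 h = 48.36 kWh
Cost = 48.36 kWh × $0.35/kWh = $16.93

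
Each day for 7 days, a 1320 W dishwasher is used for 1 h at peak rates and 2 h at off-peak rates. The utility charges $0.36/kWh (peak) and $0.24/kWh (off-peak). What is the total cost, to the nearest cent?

$7.76

Peak energy = 1.32 kW × 1 h × 7 = 9.24 kWh
Off-peak energy = 1.32 kW × 2 h × 7 = 18.48 kWh
Cost = 9.24 × $0.36 + 18.48 × $0.24 = $3.3264 + $4.4352 = $7.76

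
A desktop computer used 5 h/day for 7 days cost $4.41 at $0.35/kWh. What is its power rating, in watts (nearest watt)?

360 W

Energy = $4.41 ÷ $0.35/kWh = 12.6 kWh
Runtime = 5 h/day × 7 days = 35 h
Power = 12.6 kWh ÷ 35 h = 0.36 kW = 360 W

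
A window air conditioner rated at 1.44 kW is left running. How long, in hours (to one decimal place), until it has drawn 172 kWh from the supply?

Hours = 172 kWh ÷ 1.44 kW = 119.4 h

119.4 h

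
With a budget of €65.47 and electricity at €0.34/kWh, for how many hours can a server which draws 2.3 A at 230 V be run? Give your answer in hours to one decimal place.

364.0 h

Power = 2.3 A × 230 V = 529 W = 0.529 kW
Energy available = €65.47 ÷ €0.34/kWh = 192.5588 kWh
Hours = 192.5588 kWh ÷ 0.529 kW = 364.0 h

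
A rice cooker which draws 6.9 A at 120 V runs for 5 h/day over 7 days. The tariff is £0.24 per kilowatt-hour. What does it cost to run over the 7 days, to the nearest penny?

Power = 6.9 A × 120 V = 828 W = 0.828 kW
Runtime = 5 h/day × 7 days = 35 h
Energy = 0.828 kW × 35 h = 28.98 kWh
Cost = 28.98 kWh × £0.24/kWh = £6.96

£6.96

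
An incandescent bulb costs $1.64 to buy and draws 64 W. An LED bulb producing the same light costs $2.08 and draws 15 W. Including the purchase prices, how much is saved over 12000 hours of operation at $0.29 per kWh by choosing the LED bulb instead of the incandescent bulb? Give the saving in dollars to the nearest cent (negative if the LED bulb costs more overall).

incandescent bulb: $1.64 + (64/1000) kW × 12000 h × $0.29 = $1.64 + $222.72 = $224.36
LED bulb: $2.08 + (15/1000) kW × 12000 h × $0.29 = $2.08 + $52.2 = $54.28
Saving = $224.36 − $54.28 = $170.08

$170.08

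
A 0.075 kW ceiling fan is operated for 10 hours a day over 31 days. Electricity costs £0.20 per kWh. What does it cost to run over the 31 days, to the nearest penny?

Runtime = 10 h/day × 31 days = 310 h
Energy = 0.075 kW × 310 h = 23.25 kWh
Cost = 23.25 kWh × £0.20/kWh = £4.65

£4.65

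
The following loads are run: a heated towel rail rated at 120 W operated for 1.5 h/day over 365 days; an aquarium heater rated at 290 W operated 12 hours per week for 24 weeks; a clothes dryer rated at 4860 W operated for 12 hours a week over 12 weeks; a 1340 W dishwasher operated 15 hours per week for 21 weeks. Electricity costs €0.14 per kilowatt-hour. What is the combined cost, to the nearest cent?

heated towel rail: Runtime = 1.5 h/day × 365 days = 547.5 h
heated towel rail: 0.12 kW × 547.5 h = 65.7 kWh
aquarium heater: Runtime = 12 h/week × 24 weeks = 288 h
aquarium heater: 0.29 kW × 288 h = 83.52 kWh
clothes dryer: Runtime = 12 h/week × 12 weeks = 144 h
clothes dryer: 4.86 kW × 144 h = 699.84 kWh
dishwasher: Runtime = 15 h/week × 21 weeks = 315 h
dishwasher: 1.34 kW × 315 h = 422.1 kWh
Total energy = 1271.16 kWh
Cost = 1271.16 × €0.14 = €177.96

€177.96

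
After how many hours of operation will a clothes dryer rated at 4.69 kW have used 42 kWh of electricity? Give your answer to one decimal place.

9.0 h

Hours = 42 kWh ÷ 4.69 kW = 9.0 h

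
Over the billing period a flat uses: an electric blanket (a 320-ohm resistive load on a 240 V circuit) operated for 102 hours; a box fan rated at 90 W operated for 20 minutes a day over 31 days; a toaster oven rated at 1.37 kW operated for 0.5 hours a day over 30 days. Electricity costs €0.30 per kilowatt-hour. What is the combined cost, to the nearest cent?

€11.95

electric blanket: Power = V²/R = 240²/320 = 180 W = 0.18 kW
electric blanket: 0.18 kW × 102 h = 18.36 kWh
box fan: Runtime = 20 min × 31 = 620 min = 10.333333… h
box fan: 0.09 kW × 10.333333… h = 0.93 kWh
toaster oven: Runtime = 0.5 h/day × 30 days = 15 h
toaster oven: 1.37 kW × 15 h = 20.55 kWh
Total energy = 39.84 kWh
Cost = 39.84 × €0.30 = €11.95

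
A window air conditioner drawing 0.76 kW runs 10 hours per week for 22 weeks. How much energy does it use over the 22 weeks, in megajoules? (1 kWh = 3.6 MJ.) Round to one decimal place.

Runtime = 10 h/week × 22 weeks = 220 h
Energy = 0.76 kW × 220 h = 167.2 kWh
= 167.2 × 3.6 MJ = 601.9 MJ

601.9 MJ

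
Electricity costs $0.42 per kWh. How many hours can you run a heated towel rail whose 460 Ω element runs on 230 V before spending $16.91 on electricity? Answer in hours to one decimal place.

350.1 h

Power = V²/R = 230²/460 = 115 W = 0.115 kW
Energy available = $16.91 ÷ $0.42/kWh = 40.2619 kWh
Hours = 40.2619 kWh ÷ 0.115 kW = 350.1 h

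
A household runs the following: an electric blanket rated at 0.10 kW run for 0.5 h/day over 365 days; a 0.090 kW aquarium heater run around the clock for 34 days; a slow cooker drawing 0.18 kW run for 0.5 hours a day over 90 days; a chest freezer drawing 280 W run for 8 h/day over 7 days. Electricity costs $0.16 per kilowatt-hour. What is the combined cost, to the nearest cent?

electric blanket: Runtime = 0.5 h/day × 365 days = 182.5 h
electric blanket: 0.1 kW × 182.5 h = 18.25 kWh
aquarium heater: Runtime = 24 h × 34 = 816 h
aquarium heater: 0.09 kW × 816 h = 73.44 kWh
slow cooker: Runtime = 0.5 h/day × 90 days = 45 h
slow cooker: 0.18 kW × 45 h = 8.1 kWh
chest freezer: Runtime = 8 h/day × 7 days = 56 h
chest freezer: 0.28 kW × 56 h = 15.68 kWh
Total energy = 115.47 kWh
Cost = 115.47 × $0.16 = $18.48

$18.48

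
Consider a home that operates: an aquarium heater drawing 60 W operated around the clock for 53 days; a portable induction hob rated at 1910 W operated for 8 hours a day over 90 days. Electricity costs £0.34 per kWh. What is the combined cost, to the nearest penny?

aquarium heater: Runtime = 24 h × 53 = 1272 h
aquarium heater: 0.06 kW × 1272 h = 76.32 kWh
portable induction hob: Runtime = 8 h/day × 90 days = 720 h
portable induction hob: 1.91 kW × 720 h = 1375.2 kWh
Total energy = 1451.52 kWh
Cost = 1451.52 × £0.34 = £493.52

£493.52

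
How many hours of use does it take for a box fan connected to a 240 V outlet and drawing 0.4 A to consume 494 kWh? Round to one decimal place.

5145.8 h

Power = 0.4 A × 240 V = 96 W = 0.096 kW
Hours = 494 kWh ÷ 0.096 kW = 5145.8 h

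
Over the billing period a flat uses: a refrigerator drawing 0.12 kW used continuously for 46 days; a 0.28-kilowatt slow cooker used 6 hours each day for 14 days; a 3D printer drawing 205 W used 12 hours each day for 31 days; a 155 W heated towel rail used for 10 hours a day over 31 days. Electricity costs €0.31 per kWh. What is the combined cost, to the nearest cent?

refrigerator: Runtime = 24 h × 46 = 1104 h
refrigerator: 0.12 kW × 1104 h = 132.48 kWh
slow cooker: Runtime = 6 h/day × 14 days = 84 h
slow cooker: 0.28 kW × 84 h = 23.52 kWh
3D printer: Runtime = 12 h/day × 31 days = 372 h
3D printer: 0.205 kW × 372 h = 76.26 kWh
heated towel rail: Runtime = 10 h/day × 31 days = 310 h
heated towel rail: 0.155 kW × 310 h = 48.05 kWh
Total energy = 280.31 kWh
Cost = 280.31 × €0.31 = €86.90

€86.90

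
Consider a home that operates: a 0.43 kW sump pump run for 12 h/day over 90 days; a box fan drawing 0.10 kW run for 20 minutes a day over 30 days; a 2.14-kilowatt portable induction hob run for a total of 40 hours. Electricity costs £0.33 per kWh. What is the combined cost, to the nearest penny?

£181.83

sump pump: Runtime = 12 h/day × 90 days = 1080 h
sump pump: 0.43 kW × 1080 h = 464.4 kWh
box fan: Runtime = 20 min × 30 = 600 min = 10 h
box fan: 0.1 kW × 10 h = 1 kWh
portable induction hob: 2.14 kW × 40 h = 85.6 kWh
Total energy = 551 kWh
Cost = 551 × £0.33 = £181.83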